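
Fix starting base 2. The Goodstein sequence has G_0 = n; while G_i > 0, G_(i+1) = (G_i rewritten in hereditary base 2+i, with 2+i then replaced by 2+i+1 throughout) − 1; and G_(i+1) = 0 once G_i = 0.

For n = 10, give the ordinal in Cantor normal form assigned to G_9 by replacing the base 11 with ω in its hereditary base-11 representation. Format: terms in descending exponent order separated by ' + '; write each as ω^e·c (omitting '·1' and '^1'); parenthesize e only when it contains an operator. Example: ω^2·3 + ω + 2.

(0) 10|_2 = 2^(2 + 1) + 2 ↦ 3^(3 + 1) + 3|_3 = 84 ⇒ 83
(1) 83|_3 = 3^(3 + 1) + 2 ↦ 4^(4 + 1) + 2|_4 = 1026 ⇒ 1025
(2) 1025|_4 = 4^(4 + 1) + 1 ↦ 5^(5 + 1) + 1|_5 = 15626 ⇒ 15625
(3) 15625|_5 = 5^(5 + 1) ↦ 6^(6 + 1)|_6 = 279936 ⇒ 279935
(4) 279935|_6 = 5·6^6 + 5·6^5 + 5·6^4 + 5·6^3 + 5·6^2 + 5·6 + 5 ↦ 5·7^7 + 5·7^5 + 5·7^4 + 5·7^3 + 5·7^2 + 5·7 + 5|_7 = 4215755 ⇒ 4215754
(5) 4215754|_7 = 5·7^7 + 5·7^5 + 5·7^4 + 5·7^3 + 5·7^2 + 5·7 + 4 ↦ 5·8^8 + 5·8^5 + 5·8^4 + 5·8^3 + 5·8^2 + 5·8 + 4|_8 = 84073324 ⇒ 84073323
(6) 84073323|_8 = 5·8^8 + 5·8^5 + 5·8^4 + 5·8^3 + 5·8^2 + 5·8 + 3 ↦ 5·9^9 + 5·9^5 + 5·9^4 + 5·9^3 + 5·9^2 + 5·9 + 3|_9 = 1937434593 ⇒ 1937434592
(7) 1937434592|_9 = 5·9^9 + 5·9^5 + 5·9^4 + 5·9^3 + 5·9^2 + 5·9 + 2 ↦ 5·10^10 + 5·10^5 + 5·10^4 + 5·10^3 + 5·10^2 + 5·10 + 2|_10 = 50000555552 ⇒ 50000555551
(8) 50000555551|_10 = 5·10^10 + 5·10^5 + 5·10^4 + 5·10^3 + 5·10^2 + 5·10 + 1 ↦ 5·11^11 + 5·11^5 + 5·11^4 + 5·11^3 + 5·11^2 + 5·11 + 1|_11 = 1426559238831 ⇒ 1426559238830

ω^ω·5 + ω^5·5 + ω^4·5 + ω^3·5 + ω^2·5 + ω·5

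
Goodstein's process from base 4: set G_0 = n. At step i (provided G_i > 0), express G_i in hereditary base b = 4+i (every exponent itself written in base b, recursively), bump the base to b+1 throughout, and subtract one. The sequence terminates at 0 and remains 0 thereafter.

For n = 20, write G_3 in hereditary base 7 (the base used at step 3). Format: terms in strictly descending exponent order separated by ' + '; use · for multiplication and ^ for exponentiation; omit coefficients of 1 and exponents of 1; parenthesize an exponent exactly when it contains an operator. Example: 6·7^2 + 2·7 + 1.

base 4: 20 = 4^2 + 4; at 5: 5^2 + 5 = 30; next = 29
base 5: 29 = 5^2 + 4; at 6: 6^2 + 4 = 40; next = 39
base 6: 39 = 6^2 + 3; at 7: 7^2 + 3 = 52; next = 51

7^2 + 2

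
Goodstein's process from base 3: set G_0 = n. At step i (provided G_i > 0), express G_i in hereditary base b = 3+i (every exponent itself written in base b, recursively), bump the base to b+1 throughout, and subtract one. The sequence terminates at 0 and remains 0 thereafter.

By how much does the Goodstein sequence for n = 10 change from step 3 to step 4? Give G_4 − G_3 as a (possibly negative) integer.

base 3: 10 = 3^2 + 1; at 4: 4^2 + 1 = 17; next = 16
base 4: 16 = 4^2; at 5: 5^2 = 25; next = 24
base 5: 24 = 4·5 + 4; at 6: 4·6 + 4 = 28; next = 27
base 6: 27 = 4·6 + 3; at 7: 4·7 + 3 = 31; next = 30

3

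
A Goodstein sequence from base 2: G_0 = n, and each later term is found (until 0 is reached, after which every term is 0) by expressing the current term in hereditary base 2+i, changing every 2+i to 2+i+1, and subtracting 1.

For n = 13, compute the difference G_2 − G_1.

1171

(0) 13|_2 = 2^(2 + 1) + 2^2 + 1 ↦ 3^(3 + 1) + 3^3 + 1|_3 = 109 ⇒ 108
(1) 108|_3 = 3^(3 + 1) + 3^3 ↦ 4^(4 + 1) + 4^4|_4 = 1280 ⇒ 1279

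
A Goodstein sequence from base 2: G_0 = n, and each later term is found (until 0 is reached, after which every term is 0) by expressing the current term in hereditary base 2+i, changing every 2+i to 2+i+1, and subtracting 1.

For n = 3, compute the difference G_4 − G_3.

step 0: 3 = 2 + 1; sub 3 for 2: 3 + 1; = 4; G_1 = 4−1 = 3
step 1: 3 = 3; sub 4 for 3: 4; = 4; G_2 = 4−1 = 3
step 2: 3 = 3; sub 5 for 4: 3; = 3; G_3 = 3−1 = 2
step 3: 2 = 2; sub 6 for 5: 2; = 2; G_4 = 2−1 = 1

-1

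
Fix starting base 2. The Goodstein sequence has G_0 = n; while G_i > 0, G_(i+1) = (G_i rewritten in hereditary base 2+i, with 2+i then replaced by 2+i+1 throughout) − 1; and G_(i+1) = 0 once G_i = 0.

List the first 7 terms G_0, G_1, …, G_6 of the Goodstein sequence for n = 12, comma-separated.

12, 107, 1065, 15685, 280019, 5764910, 134217867

base 2: 12 = 2^(2 + 1) + 2^2; at 3: 3^(3 + 1) + 3^3 = 108; next = 107
base 3: 107 = 3^(3 + 1) + 2·3^2 + 2·3 + 2; at 4: 4^(4 + 1) + 2·4^2 + 2·4 + 2 = 1066; next = 1065
base 4: 1065 = 4^(4 + 1) + 2·4^2 + 2·4 + 1; at 5: 5^(5 + 1) + 2·5^2 + 2·5 + 1 = 15686; next = 15685
base 5: 15685 = 5^(5 + 1) + 2·5^2 + 2·5; at 6: 6^(6 + 1) + 2·6^2 + 2·6 = 280020; next = 280019
base 6: 280019 = 6^(6 + 1) + 2·6^2 + 6 + 5; at 7: 7^(7 + 1) + 2·7^2 + 7 + 5 = 5764911; next = 5764910
base 7: 5764910 = 7^(7 + 1) + 2·7^2 + 7 + 4; at 8: 8^(8 + 1) + 2·8^2 + 8 + 4 = 134217868; next = 134217867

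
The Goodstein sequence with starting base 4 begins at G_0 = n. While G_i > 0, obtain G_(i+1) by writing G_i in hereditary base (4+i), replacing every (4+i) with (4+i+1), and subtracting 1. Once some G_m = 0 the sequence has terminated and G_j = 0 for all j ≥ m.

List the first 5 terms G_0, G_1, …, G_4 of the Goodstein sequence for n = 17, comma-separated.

17, 25, 35, 39, 43

step 0: 17 = 4^2 + 1; sub 5 for 4: 5^2 + 1; = 26; G_1 = 26−1 = 25
step 1: 25 = 5^2; sub 6 for 5: 6^2; = 36; G_2 = 36−1 = 35
step 2: 35 = 5·6 + 5; sub 7 for 6: 5·7 + 5; = 40; G_3 = 40−1 = 39
step 3: 39 = 5·7 + 4; sub 8 for 7: 5·8 + 4; = 44; G_4 = 44−1 = 43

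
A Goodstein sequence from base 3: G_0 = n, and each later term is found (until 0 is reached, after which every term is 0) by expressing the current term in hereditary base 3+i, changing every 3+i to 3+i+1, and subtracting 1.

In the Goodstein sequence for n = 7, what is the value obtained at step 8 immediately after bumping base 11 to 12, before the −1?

8

step 0: 7 = 2·3 + 1; sub 4 for 3: 2·4 + 1; = 9; G_1 = 9−1 = 8
step 1: 8 = 2·4; sub 5 for 4: 2·5; = 10; G_2 = 10−1 = 9
step 2: 9 = 5 + 4; sub 6 for 5: 6 + 4; = 10; G_3 = 10−1 = 9
step 3: 9 = 6 + 3; sub 7 for 6: 7 + 3; = 10; G_4 = 10−1 = 9
step 4: 9 = 7 + 2; sub 8 for 7: 8 + 2; = 10; G_5 = 10−1 = 9
step 5: 9 = 8 + 1; sub 9 for 8: 9 + 1; = 10; G_6 = 10−1 = 9
step 6: 9 = 9; sub 10 for 9: 10; = 10; G_7 = 10−1 = 9
step 7: 9 = 9; sub 11 for 10: 9; = 9; G_8 = 9−1 = 8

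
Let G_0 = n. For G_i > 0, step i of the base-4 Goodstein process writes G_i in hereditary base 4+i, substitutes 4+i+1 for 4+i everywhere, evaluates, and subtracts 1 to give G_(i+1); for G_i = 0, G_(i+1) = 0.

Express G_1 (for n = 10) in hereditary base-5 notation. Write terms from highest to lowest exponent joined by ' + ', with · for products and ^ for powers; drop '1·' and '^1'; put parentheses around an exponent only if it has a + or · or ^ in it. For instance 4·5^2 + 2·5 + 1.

i=0: 10 = 2·4 + 2 (b=4); 4→5: 2·5 + 2 = 12; 12−1 = 11
i=1: 11 = 2·5 + 1 (b=5); 5→6: 2·6 + 1 = 13; 13−1 = 12

2·5 + 1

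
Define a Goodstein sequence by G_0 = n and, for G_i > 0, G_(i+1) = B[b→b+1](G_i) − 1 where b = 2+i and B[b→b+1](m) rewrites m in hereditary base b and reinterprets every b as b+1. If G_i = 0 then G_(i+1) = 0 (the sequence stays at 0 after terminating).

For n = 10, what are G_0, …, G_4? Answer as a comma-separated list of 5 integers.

[0] 10 ≡ 2^(2 + 1) + 2 (base 2). Lift 3: 84. −1: 83.
[1] 83 ≡ 3^(3 + 1) + 2 (base 3). Lift 4: 1026. −1: 1025.
[2] 1025 ≡ 4^(4 + 1) + 1 (base 4). Lift 5: 15626. −1: 15625.
[3] 15625 ≡ 5^(5 + 1) (base 5). Lift 6: 279936. −1: 279935.

10, 83, 1025, 15625, 279935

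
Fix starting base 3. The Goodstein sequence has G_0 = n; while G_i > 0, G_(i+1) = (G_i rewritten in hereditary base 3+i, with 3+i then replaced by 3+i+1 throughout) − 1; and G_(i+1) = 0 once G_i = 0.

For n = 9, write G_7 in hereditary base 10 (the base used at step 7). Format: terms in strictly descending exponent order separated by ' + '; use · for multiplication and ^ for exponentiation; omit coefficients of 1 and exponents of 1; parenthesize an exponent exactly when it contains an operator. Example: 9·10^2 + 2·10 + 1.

(0) 9|_3 = 3^2 ↦ 4^2|_4 = 16 ⇒ 15
(1) 15|_4 = 3·4 + 3 ↦ 3·5 + 3|_5 = 18 ⇒ 17
(2) 17|_5 = 3·5 + 2 ↦ 3·6 + 2|_6 = 20 ⇒ 19
(3) 19|_6 = 3·6 + 1 ↦ 3·7 + 1|_7 = 22 ⇒ 21
(4) 21|_7 = 3·7 ↦ 3·8|_8 = 24 ⇒ 23
(5) 23|_8 = 2·8 + 7 ↦ 2·9 + 7|_9 = 25 ⇒ 24
(6) 24|_9 = 2·9 + 6 ↦ 2·10 + 6|_10 = 26 ⇒ 25
(7) 25|_10 = 2·10 + 5 ↦ 2·11 + 5|_11 = 27 ⇒ 26

2·10 + 5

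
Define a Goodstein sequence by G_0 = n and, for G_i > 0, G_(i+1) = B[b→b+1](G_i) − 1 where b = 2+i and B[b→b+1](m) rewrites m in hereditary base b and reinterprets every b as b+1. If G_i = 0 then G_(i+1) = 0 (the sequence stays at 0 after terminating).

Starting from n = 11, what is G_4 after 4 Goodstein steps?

11 —HB2→ 2^(2 + 1) + 2 + 1 —bump→ 3^(3 + 1) + 3 + 1 = 85 —(−1)→ 84
84 —HB3→ 3^(3 + 1) + 3 —bump→ 4^(4 + 1) + 4 = 1028 —(−1)→ 1027
1027 —HB4→ 4^(4 + 1) + 3 —bump→ 5^(5 + 1) + 3 = 15628 —(−1)→ 15627
15627 —HB5→ 5^(5 + 1) + 2 —bump→ 6^(6 + 1) + 2 = 279938 —(−1)→ 279937

279937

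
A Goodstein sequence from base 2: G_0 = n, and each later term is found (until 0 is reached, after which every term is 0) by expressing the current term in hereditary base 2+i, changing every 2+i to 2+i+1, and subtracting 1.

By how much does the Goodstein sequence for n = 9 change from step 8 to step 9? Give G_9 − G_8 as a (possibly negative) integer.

825935012890

G_0=9  [base 2] 2^(2 + 1) + 1  →[2↦3]→  3^(3 + 1) + 1 = 82  −1 ⇒ G_1=81
G_1=81  [base 3] 3^(3 + 1)  →[3↦4]→  4^(4 + 1) = 1024  −1 ⇒ G_2=1023
G_2=1023  [base 4] 3·4^4 + 3·4^3 + 3·4^2 + 3·4 + 3  →[4↦5]→  3·5^5 + 3·5^3 + 3·5^2 + 3·5 + 3 = 9843  −1 ⇒ G_3=9842
G_3=9842  [base 5] 3·5^5 + 3·5^3 + 3·5^2 + 3·5 + 2  →[5↦6]→  3·6^6 + 3·6^3 + 3·6^2 + 3·6 + 2 = 140744  −1 ⇒ G_4=140743
G_4=140743  [base 6] 3·6^6 + 3·6^3 + 3·6^2 + 3·6 + 1  →[6↦7]→  3·7^7 + 3·7^3 + 3·7^2 + 3·7 + 1 = 2471827  −1 ⇒ G_5=2471826
G_5=2471826  [base 7] 3·7^7 + 3·7^3 + 3·7^2 + 3·7  →[7↦8]→  3·8^8 + 3·8^3 + 3·8^2 + 3·8 = 50333400  −1 ⇒ G_6=50333399
G_6=50333399  [base 8] 3·8^8 + 3·8^3 + 3·8^2 + 2·8 + 7  →[8↦9]→  3·9^9 + 3·9^3 + 3·9^2 + 2·9 + 7 = 1162263922  −1 ⇒ G_7=1162263921
G_7=1162263921  [base 9] 3·9^9 + 3·9^3 + 3·9^2 + 2·9 + 6  →[9↦10]→  3·10^10 + 3·10^3 + 3·10^2 + 2·10 + 6 = 30000003326  −1 ⇒ G_8=30000003325
G_8=30000003325  [base 10] 3·10^10 + 3·10^3 + 3·10^2 + 2·10 + 5  →[10↦11]→  3·11^11 + 3·11^3 + 3·11^2 + 2·11 + 5 = 855935016216  −1 ⇒ G_9=855935016215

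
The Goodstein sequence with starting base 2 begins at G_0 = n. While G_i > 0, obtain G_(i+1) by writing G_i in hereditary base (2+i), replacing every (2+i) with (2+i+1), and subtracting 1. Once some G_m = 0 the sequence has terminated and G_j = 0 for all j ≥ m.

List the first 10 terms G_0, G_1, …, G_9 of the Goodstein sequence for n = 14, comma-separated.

14 —HB2→ 2^(2 + 1) + 2^2 + 2 —bump→ 3^(3 + 1) + 3^3 + 3 = 111 —(−1)→ 110
110 —HB3→ 3^(3 + 1) + 3^3 + 2 —bump→ 4^(4 + 1) + 4^4 + 2 = 1282 —(−1)→ 1281
1281 —HB4→ 4^(4 + 1) + 4^4 + 1 —bump→ 5^(5 + 1) + 5^5 + 1 = 18751 —(−1)→ 18750
18750 —HB5→ 5^(5 + 1) + 5^5 —bump→ 6^(6 + 1) + 6^6 = 326592 —(−1)→ 326591
326591 —HB6→ 6^(6 + 1) + 5·6^5 + 5·6^4 + 5·6^3 + 5·6^2 + 5·6 + 5 —bump→ 7^(7 + 1) + 5·7^5 + 5·7^4 + 5·7^3 + 5·7^2 + 5·7 + 5 = 5862841 —(−1)→ 5862840
5862840 —HB7→ 7^(7 + 1) + 5·7^5 + 5·7^4 + 5·7^3 + 5·7^2 + 5·7 + 4 —bump→ 8^(8 + 1) + 5·8^5 + 5·8^4 + 5·8^3 + 5·8^2 + 5·8 + 4 = 134404972 —(−1)→ 134404971
134404971 —HB8→ 8^(8 + 1) + 5·8^5 + 5·8^4 + 5·8^3 + 5·8^2 + 5·8 + 3 —bump→ 9^(9 + 1) + 5·9^5 + 5·9^4 + 5·9^3 + 5·9^2 + 5·9 + 3 = 3487116549 —(−1)→ 3487116548
3487116548 —HB9→ 9^(9 + 1) + 5·9^5 + 5·9^4 + 5·9^3 + 5·9^2 + 5·9 + 2 —bump→ 10^(10 + 1) + 5·10^5 + 5·10^4 + 5·10^3 + 5·10^2 + 5·10 + 2 = 100000555552 —(−1)→ 100000555551
100000555551 —HB10→ 10^(10 + 1) + 5·10^5 + 5·10^4 + 5·10^3 + 5·10^2 + 5·10 + 1 —bump→ 11^(11 + 1) + 5·11^5 + 5·11^4 + 5·11^3 + 5·11^2 + 5·11 + 1 = 3138429262497 —(−1)→ 3138429262496

14, 110, 1281, 18750, 326591, 5862840, 134404971, 3487116548, 100000555551, 3138429262496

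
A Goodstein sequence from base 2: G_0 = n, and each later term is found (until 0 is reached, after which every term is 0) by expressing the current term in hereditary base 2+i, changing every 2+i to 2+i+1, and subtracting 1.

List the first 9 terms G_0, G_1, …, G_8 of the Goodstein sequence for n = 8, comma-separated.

8, 80, 553, 6310, 93395, 1647195, 33554571, 774841151, 20000000211

8 —HB2→ 2^(2 + 1) —bump→ 3^(3 + 1) = 81 —(−1)→ 80
80 —HB3→ 2·3^3 + 2·3^2 + 2·3 + 2 —bump→ 2·4^4 + 2·4^2 + 2·4 + 2 = 554 —(−1)→ 553
553 —HB4→ 2·4^4 + 2·4^2 + 2·4 + 1 —bump→ 2·5^5 + 2·5^2 + 2·5 + 1 = 6311 —(−1)→ 6310
6310 —HB5→ 2·5^5 + 2·5^2 + 2·5 —bump→ 2·6^6 + 2·6^2 + 2·6 = 93396 —(−1)→ 93395
93395 —HB6→ 2·6^6 + 2·6^2 + 6 + 5 —bump→ 2·7^7 + 2·7^2 + 7 + 5 = 1647196 —(−1)→ 1647195
1647195 —HB7→ 2·7^7 + 2·7^2 + 7 + 4 —bump→ 2·8^8 + 2·8^2 + 8 + 4 = 33554572 —(−1)→ 33554571
33554571 —HB8→ 2·8^8 + 2·8^2 + 8 + 3 —bump→ 2·9^9 + 2·9^2 + 9 + 3 = 774841152 —(−1)→ 774841151
774841151 —HB9→ 2·9^9 + 2·9^2 + 9 + 2 —bump→ 2·10^10 + 2·10^2 + 10 + 2 = 20000000212 —(−1)→ 20000000211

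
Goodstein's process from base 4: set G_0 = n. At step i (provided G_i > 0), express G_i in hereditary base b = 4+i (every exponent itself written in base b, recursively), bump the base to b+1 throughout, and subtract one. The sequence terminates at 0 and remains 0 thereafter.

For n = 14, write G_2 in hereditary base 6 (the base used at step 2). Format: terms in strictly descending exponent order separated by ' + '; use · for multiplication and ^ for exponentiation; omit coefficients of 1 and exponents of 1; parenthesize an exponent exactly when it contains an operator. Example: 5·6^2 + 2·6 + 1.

3·6

G_0=14  [base 4] 3·4 + 2  →[4↦5]→  3·5 + 2 = 17  −1 ⇒ G_1=16
G_1=16  [base 5] 3·5 + 1  →[5↦6]→  3·6 + 1 = 19  −1 ⇒ G_2=18
G_2=18  [base 6] 3·6  →[6↦7]→  3·7 = 21  −1 ⇒ G_3=20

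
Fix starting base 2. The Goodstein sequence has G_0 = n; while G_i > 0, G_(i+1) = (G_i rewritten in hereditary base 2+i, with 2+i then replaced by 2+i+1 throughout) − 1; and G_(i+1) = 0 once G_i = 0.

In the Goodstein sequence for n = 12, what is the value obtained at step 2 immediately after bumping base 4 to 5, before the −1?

15686

12 —HB2→ 2^(2 + 1) + 2^2 —bump→ 3^(3 + 1) + 3^3 = 108 —(−1)→ 107
107 —HB3→ 3^(3 + 1) + 2·3^2 + 2·3 + 2 —bump→ 4^(4 + 1) + 2·4^2 + 2·4 + 2 = 1066 —(−1)→ 1065
1065 —HB4→ 4^(4 + 1) + 2·4^2 + 2·4 + 1 —bump→ 5^(5 + 1) + 2·5^2 + 2·5 + 1 = 15686 —(−1)→ 15685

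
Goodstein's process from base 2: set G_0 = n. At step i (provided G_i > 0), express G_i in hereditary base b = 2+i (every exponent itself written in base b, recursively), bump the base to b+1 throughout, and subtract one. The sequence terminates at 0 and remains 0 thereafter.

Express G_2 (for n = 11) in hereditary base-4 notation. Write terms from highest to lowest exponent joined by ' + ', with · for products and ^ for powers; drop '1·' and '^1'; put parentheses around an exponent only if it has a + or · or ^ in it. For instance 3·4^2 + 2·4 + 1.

(0) 11|_2 = 2^(2 + 1) + 2 + 1 ↦ 3^(3 + 1) + 3 + 1|_3 = 85 ⇒ 84
(1) 84|_3 = 3^(3 + 1) + 3 ↦ 4^(4 + 1) + 4|_4 = 1028 ⇒ 1027
(2) 1027|_4 = 4^(4 + 1) + 3 ↦ 5^(5 + 1) + 3|_5 = 15628 ⇒ 15627

4^(4 + 1) + 3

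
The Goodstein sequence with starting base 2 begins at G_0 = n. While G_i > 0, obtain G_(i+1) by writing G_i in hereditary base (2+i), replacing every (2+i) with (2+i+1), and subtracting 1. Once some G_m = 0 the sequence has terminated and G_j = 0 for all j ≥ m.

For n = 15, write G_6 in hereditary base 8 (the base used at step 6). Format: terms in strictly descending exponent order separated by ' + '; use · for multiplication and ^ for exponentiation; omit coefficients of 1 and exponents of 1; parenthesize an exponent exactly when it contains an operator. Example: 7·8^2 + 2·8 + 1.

G_0 = 15. HB_2(15) = 2^(2 + 1) + 2^2 + 2 + 1. Bump = 112. G_1 = 111.
G_1 = 111. HB_3(111) = 3^(3 + 1) + 3^3 + 3. Bump = 1284. G_2 = 1283.
G_2 = 1283. HB_4(1283) = 4^(4 + 1) + 4^4 + 3. Bump = 18753. G_3 = 18752.
G_3 = 18752. HB_5(18752) = 5^(5 + 1) + 5^5 + 2. Bump = 326594. G_4 = 326593.
G_4 = 326593. HB_6(326593) = 6^(6 + 1) + 6^6 + 1. Bump = 6588345. G_5 = 6588344.
G_5 = 6588344. HB_7(6588344) = 7^(7 + 1) + 7^7. Bump = 150994944. G_6 = 150994943.
G_6 = 150994943. HB_8(150994943) = 8^(8 + 1) + 7·8^7 + 7·8^6 + 7·8^5 + 7·8^4 + 7·8^3 + 7·8^2 + 7·8 + 7. Bump = 3524450281. G_7 = 3524450280.

8^(8 + 1) + 7·8^7 + 7·8^6 + 7·8^5 + 7·8^4 + 7·8^3 + 7·8^2 + 7·8 + 7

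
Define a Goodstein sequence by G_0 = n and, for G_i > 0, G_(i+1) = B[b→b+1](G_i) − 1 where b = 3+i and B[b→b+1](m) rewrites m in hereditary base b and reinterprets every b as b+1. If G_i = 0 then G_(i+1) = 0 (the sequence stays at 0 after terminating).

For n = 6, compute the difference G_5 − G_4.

G_0=6  [base 3] 2·3  →[3↦4]→  2·4 = 8  −1 ⇒ G_1=7
G_1=7  [base 4] 4 + 3  →[4↦5]→  5 + 3 = 8  −1 ⇒ G_2=7
G_2=7  [base 5] 5 + 2  →[5↦6]→  6 + 2 = 8  −1 ⇒ G_3=7
G_3=7  [base 6] 6 + 1  →[6↦7]→  7 + 1 = 8  −1 ⇒ G_4=7
G_4=7  [base 7] 7  →[7↦8]→  8 = 8  −1 ⇒ G_5=7

0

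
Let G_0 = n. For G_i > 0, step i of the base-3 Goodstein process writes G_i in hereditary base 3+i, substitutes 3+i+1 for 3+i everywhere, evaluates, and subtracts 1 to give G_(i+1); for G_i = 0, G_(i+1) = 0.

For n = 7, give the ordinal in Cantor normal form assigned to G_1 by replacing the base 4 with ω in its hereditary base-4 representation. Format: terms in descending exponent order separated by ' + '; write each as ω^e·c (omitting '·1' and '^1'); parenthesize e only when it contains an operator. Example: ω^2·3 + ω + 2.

(0) 7|_3 = 2·3 + 1 ↦ 2·4 + 1|_4 = 9 ⇒ 8
(1) 8|_4 = 2·4 ↦ 2·5|_5 = 10 ⇒ 9

ω·2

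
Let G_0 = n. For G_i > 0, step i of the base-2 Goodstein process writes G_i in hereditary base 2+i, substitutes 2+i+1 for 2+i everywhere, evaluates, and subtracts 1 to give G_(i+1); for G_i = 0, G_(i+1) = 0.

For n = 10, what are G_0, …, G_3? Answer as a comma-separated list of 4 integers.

10, 83, 1025, 15625

i=0: 10 = 2^(2 + 1) + 2 (b=2); 2→3: 3^(3 + 1) + 3 = 84; 84−1 = 83
i=1: 83 = 3^(3 + 1) + 2 (b=3); 3→4: 4^(4 + 1) + 2 = 1026; 1026−1 = 1025
i=2: 1025 = 4^(4 + 1) + 1 (b=4); 4→5: 5^(5 + 1) + 1 = 15626; 15626−1 = 15625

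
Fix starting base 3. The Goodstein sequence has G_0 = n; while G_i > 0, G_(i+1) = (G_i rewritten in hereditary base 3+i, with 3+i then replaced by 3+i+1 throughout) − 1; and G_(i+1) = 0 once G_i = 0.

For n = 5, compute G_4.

4

step 0: 5 = 3 + 2; sub 4 for 3: 4 + 2; = 6; G_1 = 6−1 = 5
step 1: 5 = 4 + 1; sub 5 for 4: 5 + 1; = 6; G_2 = 6−1 = 5
step 2: 5 = 5; sub 6 for 5: 6; = 6; G_3 = 6−1 = 5
step 3: 5 = 5; sub 7 for 6: 5; = 5; G_4 = 5−1 = 4
step 4: 4 = 4; sub 8 for 7: 4; = 4; G_5 = 4−1 = 3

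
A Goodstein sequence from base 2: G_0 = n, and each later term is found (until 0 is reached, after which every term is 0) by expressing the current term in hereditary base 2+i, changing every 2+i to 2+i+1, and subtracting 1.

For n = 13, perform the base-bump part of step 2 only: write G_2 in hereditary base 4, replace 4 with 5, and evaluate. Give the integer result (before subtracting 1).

16093

step 0: 13 = 2^(2 + 1) + 2^2 + 1; sub 3 for 2: 3^(3 + 1) + 3^3 + 1; = 109; G_1 = 109−1 = 108
step 1: 108 = 3^(3 + 1) + 3^3; sub 4 for 3: 4^(4 + 1) + 4^4; = 1280; G_2 = 1280−1 = 1279
step 2: 1279 = 4^(4 + 1) + 3·4^3 + 3·4^2 + 3·4 + 3; sub 5 for 4: 5^(5 + 1) + 3·5^3 + 3·5^2 + 3·5 + 3; = 16093; G_3 = 16093−1 = 16092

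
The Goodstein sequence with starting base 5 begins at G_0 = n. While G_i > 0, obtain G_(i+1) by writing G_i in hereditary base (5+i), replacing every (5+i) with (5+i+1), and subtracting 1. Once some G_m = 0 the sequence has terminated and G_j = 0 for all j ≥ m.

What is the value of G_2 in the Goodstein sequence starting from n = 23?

29

G_0 = 23. HB_5(23) = 4·5 + 3. Bump = 27. G_1 = 26.
G_1 = 26. HB_6(26) = 4·6 + 2. Bump = 30. G_2 = 29.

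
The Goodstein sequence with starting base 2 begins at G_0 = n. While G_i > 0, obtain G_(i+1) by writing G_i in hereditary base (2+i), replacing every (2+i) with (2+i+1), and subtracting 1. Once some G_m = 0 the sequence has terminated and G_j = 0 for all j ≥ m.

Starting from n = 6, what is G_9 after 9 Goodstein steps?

[0] 6 ≡ 2^2 + 2 (base 2). Lift 3: 30. −1: 29.
[1] 29 ≡ 3^3 + 2 (base 3). Lift 4: 258. −1: 257.
[2] 257 ≡ 4^4 + 1 (base 4). Lift 5: 3126. −1: 3125.
[3] 3125 ≡ 5^5 (base 5). Lift 6: 46656. −1: 46655.
[4] 46655 ≡ 5·6^5 + 5·6^4 + 5·6^3 + 5·6^2 + 5·6 + 5 (base 6). Lift 7: 98040. −1: 98039.
[5] 98039 ≡ 5·7^5 + 5·7^4 + 5·7^3 + 5·7^2 + 5·7 + 4 (base 7). Lift 8: 187244. −1: 187243.
[6] 187243 ≡ 5·8^5 + 5·8^4 + 5·8^3 + 5·8^2 + 5·8 + 3 (base 8). Lift 9: 332148. −1: 332147.
[7] 332147 ≡ 5·9^5 + 5·9^4 + 5·9^3 + 5·9^2 + 5·9 + 2 (base 9). Lift 10: 555552. −1: 555551.
[8] 555551 ≡ 5·10^5 + 5·10^4 + 5·10^3 + 5·10^2 + 5·10 + 1 (base 10). Lift 11: 885776. −1: 885775.

885775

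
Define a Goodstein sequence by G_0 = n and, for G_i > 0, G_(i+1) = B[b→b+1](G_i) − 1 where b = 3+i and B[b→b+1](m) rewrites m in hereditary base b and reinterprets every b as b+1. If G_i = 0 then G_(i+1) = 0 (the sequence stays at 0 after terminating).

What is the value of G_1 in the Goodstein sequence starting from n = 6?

[0] 6 ≡ 2·3 (base 3). Lift 4: 8. −1: 7.
[1] 7 ≡ 4 + 3 (base 4). Lift 5: 8. −1: 7.

7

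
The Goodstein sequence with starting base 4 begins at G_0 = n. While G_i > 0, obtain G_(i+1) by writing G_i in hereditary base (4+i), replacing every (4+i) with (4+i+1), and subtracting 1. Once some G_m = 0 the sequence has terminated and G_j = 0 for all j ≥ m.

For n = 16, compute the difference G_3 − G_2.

3

step 0: 16 = 4^2; sub 5 for 4: 5^2; = 25; G_1 = 25−1 = 24
step 1: 24 = 4·5 + 4; sub 6 for 5: 4·6 + 4; = 28; G_2 = 28−1 = 27
step 2: 27 = 4·6 + 3; sub 7 for 6: 4·7 + 3; = 31; G_3 = 31−1 = 30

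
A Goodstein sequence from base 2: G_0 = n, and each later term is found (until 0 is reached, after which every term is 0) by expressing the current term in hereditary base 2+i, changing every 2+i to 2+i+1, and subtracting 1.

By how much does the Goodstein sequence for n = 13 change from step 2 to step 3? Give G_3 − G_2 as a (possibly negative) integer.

14813

step 0: 13 = 2^(2 + 1) + 2^2 + 1; sub 3 for 2: 3^(3 + 1) + 3^3 + 1; = 109; G_1 = 109−1 = 108
step 1: 108 = 3^(3 + 1) + 3^3; sub 4 for 3: 4^(4 + 1) + 4^4; = 1280; G_2 = 1280−1 = 1279
step 2: 1279 = 4^(4 + 1) + 3·4^3 + 3·4^2 + 3·4 + 3; sub 5 for 4: 5^(5 + 1) + 3·5^3 + 3·5^2 + 3·5 + 3; = 16093; G_3 = 16093−1 = 16092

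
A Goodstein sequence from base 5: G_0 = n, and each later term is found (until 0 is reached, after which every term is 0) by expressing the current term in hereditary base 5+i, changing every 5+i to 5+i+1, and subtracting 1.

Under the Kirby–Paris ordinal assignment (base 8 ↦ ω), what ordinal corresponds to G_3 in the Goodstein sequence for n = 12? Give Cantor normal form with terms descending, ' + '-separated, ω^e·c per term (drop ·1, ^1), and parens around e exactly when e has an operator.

ω + 7

G_0=12  [base 5] 2·5 + 2  →[5↦6]→  2·6 + 2 = 14  −1 ⇒ G_1=13
G_1=13  [base 6] 2·6 + 1  →[6↦7]→  2·7 + 1 = 15  −1 ⇒ G_2=14
G_2=14  [base 7] 2·7  →[7↦8]→  2·8 = 16  −1 ⇒ G_3=15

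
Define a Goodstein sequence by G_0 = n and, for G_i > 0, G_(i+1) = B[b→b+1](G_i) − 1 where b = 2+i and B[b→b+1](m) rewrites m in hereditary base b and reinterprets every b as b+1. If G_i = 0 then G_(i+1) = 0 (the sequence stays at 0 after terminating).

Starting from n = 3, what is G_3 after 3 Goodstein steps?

G_0=3  [base 2] 2 + 1  →[2↦3]→  3 + 1 = 4  −1 ⇒ G_1=3
G_1=3  [base 3] 3  →[3↦4]→  4 = 4  −1 ⇒ G_2=3
G_2=3  [base 4] 3  →[4↦5]→  3 = 3  −1 ⇒ G_3=2
G_3=2  [base 5] 2  →[5↦6]→  2 = 2  −1 ⇒ G_4=1

2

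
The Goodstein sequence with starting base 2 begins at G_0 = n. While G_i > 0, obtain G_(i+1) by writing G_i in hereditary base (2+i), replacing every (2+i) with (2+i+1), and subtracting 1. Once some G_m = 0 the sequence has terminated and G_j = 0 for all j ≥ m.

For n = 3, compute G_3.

2

base 2: 3 = 2 + 1; at 3: 3 + 1 = 4; next = 3
base 3: 3 = 3; at 4: 4 = 4; next = 3
base 4: 3 = 3; at 5: 3 = 3; next = 2
base 5: 2 = 2; at 6: 2 = 2; next = 1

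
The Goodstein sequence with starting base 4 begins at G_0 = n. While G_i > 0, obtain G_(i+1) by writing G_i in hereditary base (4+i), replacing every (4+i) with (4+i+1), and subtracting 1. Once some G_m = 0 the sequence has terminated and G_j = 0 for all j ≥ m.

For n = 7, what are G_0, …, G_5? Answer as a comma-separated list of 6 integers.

7, 7, 7, 7, 7, 6

base 4: 7 = 4 + 3; at 5: 5 + 3 = 8; next = 7
base 5: 7 = 5 + 2; at 6: 6 + 2 = 8; next = 7
base 6: 7 = 6 + 1; at 7: 7 + 1 = 8; next = 7
base 7: 7 = 7; at 8: 8 = 8; next = 7
base 8: 7 = 7; at 9: 7 = 7; next = 6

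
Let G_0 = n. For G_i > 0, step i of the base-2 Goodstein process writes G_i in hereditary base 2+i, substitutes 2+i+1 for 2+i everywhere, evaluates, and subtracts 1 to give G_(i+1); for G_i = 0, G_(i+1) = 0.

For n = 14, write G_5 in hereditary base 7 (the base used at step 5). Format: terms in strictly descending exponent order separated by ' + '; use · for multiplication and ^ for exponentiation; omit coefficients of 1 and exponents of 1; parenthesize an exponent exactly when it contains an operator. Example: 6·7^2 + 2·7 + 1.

7^(7 + 1) + 5·7^5 + 5·7^4 + 5·7^3 + 5·7^2 + 5·7 + 4

(0) 14|_2 = 2^(2 + 1) + 2^2 + 2 ↦ 3^(3 + 1) + 3^3 + 3|_3 = 111 ⇒ 110
(1) 110|_3 = 3^(3 + 1) + 3^3 + 2 ↦ 4^(4 + 1) + 4^4 + 2|_4 = 1282 ⇒ 1281
(2) 1281|_4 = 4^(4 + 1) + 4^4 + 1 ↦ 5^(5 + 1) + 5^5 + 1|_5 = 18751 ⇒ 18750
(3) 18750|_5 = 5^(5 + 1) + 5^5 ↦ 6^(6 + 1) + 6^6|_6 = 326592 ⇒ 326591
(4) 326591|_6 = 6^(6 + 1) + 5·6^5 + 5·6^4 + 5·6^3 + 5·6^2 + 5·6 + 5 ↦ 7^(7 + 1) + 5·7^5 + 5·7^4 + 5·7^3 + 5·7^2 + 5·7 + 5|_7 = 5862841 ⇒ 5862840
(5) 5862840|_7 = 7^(7 + 1) + 5·7^5 + 5·7^4 + 5·7^3 + 5·7^2 + 5·7 + 4 ↦ 8^(8 + 1) + 5·8^5 + 5·8^4 + 5·8^3 + 5·8^2 + 5·8 + 4|_8 = 134404972 ⇒ 134404971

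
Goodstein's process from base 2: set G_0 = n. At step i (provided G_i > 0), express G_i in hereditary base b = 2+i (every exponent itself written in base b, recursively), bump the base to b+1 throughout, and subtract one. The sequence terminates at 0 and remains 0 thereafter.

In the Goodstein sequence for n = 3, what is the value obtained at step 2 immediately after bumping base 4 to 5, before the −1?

i=0: 3 = 2 + 1 (b=2); 2→3: 3 + 1 = 4; 4−1 = 3
i=1: 3 = 3 (b=3); 3→4: 4 = 4; 4−1 = 3

3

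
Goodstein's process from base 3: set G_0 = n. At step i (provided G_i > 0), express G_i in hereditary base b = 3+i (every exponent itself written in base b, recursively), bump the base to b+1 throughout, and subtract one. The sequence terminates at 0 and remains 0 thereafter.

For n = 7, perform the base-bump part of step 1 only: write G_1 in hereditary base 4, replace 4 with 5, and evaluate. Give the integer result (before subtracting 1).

10

7 —HB3→ 2·3 + 1 —bump→ 2·4 + 1 = 9 —(−1)→ 8
8 —HB4→ 2·4 —bump→ 2·5 = 10 —(−1)→ 9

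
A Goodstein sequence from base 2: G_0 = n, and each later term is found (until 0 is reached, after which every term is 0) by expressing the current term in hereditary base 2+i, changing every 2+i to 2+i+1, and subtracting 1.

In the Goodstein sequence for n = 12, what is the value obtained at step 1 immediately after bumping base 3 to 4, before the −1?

G_0 = 12. HB_2(12) = 2^(2 + 1) + 2^2. Bump = 108. G_1 = 107.
G_1 = 107. HB_3(107) = 3^(3 + 1) + 2·3^2 + 2·3 + 2. Bump = 1066. G_2 = 1065.

1066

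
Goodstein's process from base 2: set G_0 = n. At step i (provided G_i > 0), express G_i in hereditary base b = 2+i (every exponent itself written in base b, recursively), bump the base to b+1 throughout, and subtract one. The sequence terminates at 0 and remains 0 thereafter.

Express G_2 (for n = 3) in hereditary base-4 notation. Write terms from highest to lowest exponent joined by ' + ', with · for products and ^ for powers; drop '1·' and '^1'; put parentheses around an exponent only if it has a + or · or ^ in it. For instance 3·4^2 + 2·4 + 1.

3

G_0=3  [base 2] 2 + 1  →[2↦3]→  3 + 1 = 4  −1 ⇒ G_1=3
G_1=3  [base 3] 3  →[3↦4]→  4 = 4  −1 ⇒ G_2=3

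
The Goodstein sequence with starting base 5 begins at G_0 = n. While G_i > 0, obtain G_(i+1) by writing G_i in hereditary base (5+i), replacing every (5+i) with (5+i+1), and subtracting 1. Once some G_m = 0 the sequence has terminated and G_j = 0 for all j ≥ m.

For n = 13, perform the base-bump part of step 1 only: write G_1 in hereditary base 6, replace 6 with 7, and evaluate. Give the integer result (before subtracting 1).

16

G_0=13  [base 5] 2·5 + 3  →[5↦6]→  2·6 + 3 = 15  −1 ⇒ G_1=14
G_1=14  [base 6] 2·6 + 2  →[6↦7]→  2·7 + 2 = 16  −1 ⇒ G_2=15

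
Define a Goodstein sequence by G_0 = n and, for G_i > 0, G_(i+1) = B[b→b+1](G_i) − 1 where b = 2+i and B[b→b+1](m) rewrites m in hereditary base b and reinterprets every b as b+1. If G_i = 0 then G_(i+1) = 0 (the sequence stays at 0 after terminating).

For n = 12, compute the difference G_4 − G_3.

base 2: 12 = 2^(2 + 1) + 2^2; at 3: 3^(3 + 1) + 3^3 = 108; next = 107
base 3: 107 = 3^(3 + 1) + 2·3^2 + 2·3 + 2; at 4: 4^(4 + 1) + 2·4^2 + 2·4 + 2 = 1066; next = 1065
base 4: 1065 = 4^(4 + 1) + 2·4^2 + 2·4 + 1; at 5: 5^(5 + 1) + 2·5^2 + 2·5 + 1 = 15686; next = 15685
base 5: 15685 = 5^(5 + 1) + 2·5^2 + 2·5; at 6: 6^(6 + 1) + 2·6^2 + 2·6 = 280020; next = 280019

264334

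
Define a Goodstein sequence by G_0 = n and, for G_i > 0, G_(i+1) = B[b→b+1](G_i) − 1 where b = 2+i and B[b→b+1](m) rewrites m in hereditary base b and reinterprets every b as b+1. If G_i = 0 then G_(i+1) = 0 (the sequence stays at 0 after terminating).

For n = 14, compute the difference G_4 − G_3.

(0) 14|_2 = 2^(2 + 1) + 2^2 + 2 ↦ 3^(3 + 1) + 3^3 + 3|_3 = 111 ⇒ 110
(1) 110|_3 = 3^(3 + 1) + 3^3 + 2 ↦ 4^(4 + 1) + 4^4 + 2|_4 = 1282 ⇒ 1281
(2) 1281|_4 = 4^(4 + 1) + 4^4 + 1 ↦ 5^(5 + 1) + 5^5 + 1|_5 = 18751 ⇒ 18750
(3) 18750|_5 = 5^(5 + 1) + 5^5 ↦ 6^(6 + 1) + 6^6|_6 = 326592 ⇒ 326591

307841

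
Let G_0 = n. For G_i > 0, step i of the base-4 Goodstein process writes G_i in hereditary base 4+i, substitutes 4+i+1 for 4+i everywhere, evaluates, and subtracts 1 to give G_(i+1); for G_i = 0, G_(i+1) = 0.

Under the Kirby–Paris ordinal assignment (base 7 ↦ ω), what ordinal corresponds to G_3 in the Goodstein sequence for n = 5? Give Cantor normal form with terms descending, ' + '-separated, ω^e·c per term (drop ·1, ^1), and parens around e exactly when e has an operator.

4

base 4: 5 = 4 + 1; at 5: 5 + 1 = 6; next = 5
base 5: 5 = 5; at 6: 6 = 6; next = 5
base 6: 5 = 5; at 7: 5 = 5; next = 4
base 7: 4 = 4; at 8: 4 = 4; next = 3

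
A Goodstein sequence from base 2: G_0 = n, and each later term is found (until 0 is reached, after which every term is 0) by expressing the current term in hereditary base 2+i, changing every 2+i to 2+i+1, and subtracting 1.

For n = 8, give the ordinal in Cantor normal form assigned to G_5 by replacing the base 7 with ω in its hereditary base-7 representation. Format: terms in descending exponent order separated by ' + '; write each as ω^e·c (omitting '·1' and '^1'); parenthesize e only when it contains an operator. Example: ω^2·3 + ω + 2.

ω^ω·2 + ω^2·2 + ω + 4

G_0=8  [base 2] 2^(2 + 1)  →[2↦3]→  3^(3 + 1) = 81  −1 ⇒ G_1=80
G_1=80  [base 3] 2·3^3 + 2·3^2 + 2·3 + 2  →[3↦4]→  2·4^4 + 2·4^2 + 2·4 + 2 = 554  −1 ⇒ G_2=553
G_2=553  [base 4] 2·4^4 + 2·4^2 + 2·4 + 1  →[4↦5]→  2·5^5 + 2·5^2 + 2·5 + 1 = 6311  −1 ⇒ G_3=6310
G_3=6310  [base 5] 2·5^5 + 2·5^2 + 2·5  →[5↦6]→  2·6^6 + 2·6^2 + 2·6 = 93396  −1 ⇒ G_4=93395
G_4=93395  [base 6] 2·6^6 + 2·6^2 + 6 + 5  →[6↦7]→  2·7^7 + 2·7^2 + 7 + 5 = 1647196  −1 ⇒ G_5=1647195
G_5=1647195  [base 7] 2·7^7 + 2·7^2 + 7 + 4  →[7↦8]→  2·8^8 + 2·8^2 + 8 + 4 = 33554572  −1 ⇒ G_6=33554571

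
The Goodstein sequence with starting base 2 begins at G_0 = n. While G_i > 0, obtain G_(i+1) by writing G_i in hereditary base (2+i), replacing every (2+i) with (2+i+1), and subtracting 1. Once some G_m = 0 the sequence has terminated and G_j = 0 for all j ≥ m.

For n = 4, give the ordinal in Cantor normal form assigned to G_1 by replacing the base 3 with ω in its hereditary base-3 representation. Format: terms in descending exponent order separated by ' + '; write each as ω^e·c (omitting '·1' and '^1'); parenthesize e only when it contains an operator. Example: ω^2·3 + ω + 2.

ω^2·2 + ω·2 + 2

[0] 4 ≡ 2^2 (base 2). Lift 3: 27. −1: 26.
[1] 26 ≡ 2·3^2 + 2·3 + 2 (base 3). Lift 4: 42. −1: 41.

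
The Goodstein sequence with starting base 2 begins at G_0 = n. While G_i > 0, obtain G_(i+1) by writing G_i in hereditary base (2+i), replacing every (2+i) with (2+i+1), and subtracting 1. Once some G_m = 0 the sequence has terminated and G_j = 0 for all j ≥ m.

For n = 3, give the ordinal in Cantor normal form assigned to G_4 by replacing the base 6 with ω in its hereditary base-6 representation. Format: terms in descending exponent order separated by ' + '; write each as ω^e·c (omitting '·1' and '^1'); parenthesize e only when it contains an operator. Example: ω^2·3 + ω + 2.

[0] 3 ≡ 2 + 1 (base 2). Lift 3: 4. −1: 3.
[1] 3 ≡ 3 (base 3). Lift 4: 4. −1: 3.
[2] 3 ≡ 3 (base 4). Lift 5: 3. −1: 2.
[3] 2 ≡ 2 (base 5). Lift 6: 2. −1: 1.
[4] 1 ≡ 1 (base 6). Lift 7: 1. −1: 0.

1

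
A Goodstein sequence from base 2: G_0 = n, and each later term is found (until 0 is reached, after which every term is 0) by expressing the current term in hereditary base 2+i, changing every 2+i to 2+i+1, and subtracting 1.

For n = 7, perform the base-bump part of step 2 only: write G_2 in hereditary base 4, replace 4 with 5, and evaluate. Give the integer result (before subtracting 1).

3128

base 2: 7 = 2^2 + 2 + 1; at 3: 3^3 + 3 + 1 = 31; next = 30
base 3: 30 = 3^3 + 3; at 4: 4^4 + 4 = 260; next = 259
base 4: 259 = 4^4 + 3; at 5: 5^5 + 3 = 3128; next = 3127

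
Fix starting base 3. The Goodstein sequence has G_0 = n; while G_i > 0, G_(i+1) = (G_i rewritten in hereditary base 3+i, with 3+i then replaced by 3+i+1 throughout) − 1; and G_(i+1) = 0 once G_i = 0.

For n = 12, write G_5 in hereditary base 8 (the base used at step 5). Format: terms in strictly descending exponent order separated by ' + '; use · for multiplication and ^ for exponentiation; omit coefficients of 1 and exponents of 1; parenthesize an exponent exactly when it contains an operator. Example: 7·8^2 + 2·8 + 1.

(0) 12|_3 = 3^2 + 3 ↦ 4^2 + 4|_4 = 20 ⇒ 19
(1) 19|_4 = 4^2 + 3 ↦ 5^2 + 3|_5 = 28 ⇒ 27
(2) 27|_5 = 5^2 + 2 ↦ 6^2 + 2|_6 = 38 ⇒ 37
(3) 37|_6 = 6^2 + 1 ↦ 7^2 + 1|_7 = 50 ⇒ 49
(4) 49|_7 = 7^2 ↦ 8^2|_8 = 64 ⇒ 63
(5) 63|_8 = 7·8 + 7 ↦ 7·9 + 7|_9 = 70 ⇒ 69

7·8 + 7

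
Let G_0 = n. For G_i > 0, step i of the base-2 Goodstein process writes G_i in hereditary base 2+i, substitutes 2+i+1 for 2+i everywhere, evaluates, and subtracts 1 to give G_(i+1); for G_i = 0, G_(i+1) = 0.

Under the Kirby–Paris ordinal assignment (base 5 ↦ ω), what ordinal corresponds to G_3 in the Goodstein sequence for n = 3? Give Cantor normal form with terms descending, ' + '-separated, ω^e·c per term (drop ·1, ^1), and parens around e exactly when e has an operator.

G_0=3  [base 2] 2 + 1  →[2↦3]→  3 + 1 = 4  −1 ⇒ G_1=3
G_1=3  [base 3] 3  →[3↦4]→  4 = 4  −1 ⇒ G_2=3
G_2=3  [base 4] 3  →[4↦5]→  3 = 3  −1 ⇒ G_3=2
G_3=2  [base 5] 2  →[5↦6]→  2 = 2  −1 ⇒ G_4=1

2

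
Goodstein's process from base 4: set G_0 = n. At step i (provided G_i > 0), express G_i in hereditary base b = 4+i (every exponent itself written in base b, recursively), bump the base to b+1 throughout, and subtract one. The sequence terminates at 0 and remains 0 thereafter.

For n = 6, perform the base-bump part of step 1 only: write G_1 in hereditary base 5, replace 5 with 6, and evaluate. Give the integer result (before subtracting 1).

step 0: 6 = 4 + 2; sub 5 for 4: 5 + 2; = 7; G_1 = 7−1 = 6
step 1: 6 = 5 + 1; sub 6 for 5: 6 + 1; = 7; G_2 = 7−1 = 6

7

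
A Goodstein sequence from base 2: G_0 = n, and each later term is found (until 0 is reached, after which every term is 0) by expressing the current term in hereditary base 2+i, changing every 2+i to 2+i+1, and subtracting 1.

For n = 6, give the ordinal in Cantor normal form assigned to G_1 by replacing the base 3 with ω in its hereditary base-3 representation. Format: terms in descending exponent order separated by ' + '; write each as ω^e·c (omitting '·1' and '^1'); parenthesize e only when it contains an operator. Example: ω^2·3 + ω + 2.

ω^ω + 2

G_0 = 6. HB_2(6) = 2^2 + 2. Bump = 30. G_1 = 29.
G_1 = 29. HB_3(29) = 3^3 + 2. Bump = 258. G_2 = 257.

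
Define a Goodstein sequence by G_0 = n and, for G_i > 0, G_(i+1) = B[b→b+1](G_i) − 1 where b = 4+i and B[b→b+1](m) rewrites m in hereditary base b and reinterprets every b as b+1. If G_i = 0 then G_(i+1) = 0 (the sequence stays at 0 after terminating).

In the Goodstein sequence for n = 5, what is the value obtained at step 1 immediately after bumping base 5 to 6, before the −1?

6

[0] 5 ≡ 4 + 1 (base 4). Lift 5: 6. −1: 5.
[1] 5 ≡ 5 (base 5). Lift 6: 6. −1: 5.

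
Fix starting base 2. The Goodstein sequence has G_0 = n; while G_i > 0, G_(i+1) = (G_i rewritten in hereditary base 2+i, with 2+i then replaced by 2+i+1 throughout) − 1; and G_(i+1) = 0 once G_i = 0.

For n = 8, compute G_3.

(0) 8|_2 = 2^(2 + 1) ↦ 3^(3 + 1)|_3 = 81 ⇒ 80
(1) 80|_3 = 2·3^3 + 2·3^2 + 2·3 + 2 ↦ 2·4^4 + 2·4^2 + 2·4 + 2|_4 = 554 ⇒ 553
(2) 553|_4 = 2·4^4 + 2·4^2 + 2·4 + 1 ↦ 2·5^5 + 2·5^2 + 2·5 + 1|_5 = 6311 ⇒ 6310

6310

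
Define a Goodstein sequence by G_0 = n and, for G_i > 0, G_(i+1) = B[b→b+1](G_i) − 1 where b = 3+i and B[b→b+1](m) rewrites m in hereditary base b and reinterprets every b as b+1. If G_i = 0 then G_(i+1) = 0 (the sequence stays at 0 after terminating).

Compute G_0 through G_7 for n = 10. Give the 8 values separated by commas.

10, 16, 24, 27, 30, 33, 36, 39

i=0: 10 = 3^2 + 1 (b=3); 3→4: 4^2 + 1 = 17; 17−1 = 16
i=1: 16 = 4^2 (b=4); 4→5: 5^2 = 25; 25−1 = 24
i=2: 24 = 4·5 + 4 (b=5); 5→6: 4·6 + 4 = 28; 28−1 = 27
i=3: 27 = 4·6 + 3 (b=6); 6→7: 4·7 + 3 = 31; 31−1 = 30
i=4: 30 = 4·7 + 2 (b=7); 7→8: 4·8 + 2 = 34; 34−1 = 33
i=5: 33 = 4·8 + 1 (b=8); 8→9: 4·9 + 1 = 37; 37−1 = 36
i=6: 36 = 4·9 (b=9); 9→10: 4·10 = 40; 40−1 = 39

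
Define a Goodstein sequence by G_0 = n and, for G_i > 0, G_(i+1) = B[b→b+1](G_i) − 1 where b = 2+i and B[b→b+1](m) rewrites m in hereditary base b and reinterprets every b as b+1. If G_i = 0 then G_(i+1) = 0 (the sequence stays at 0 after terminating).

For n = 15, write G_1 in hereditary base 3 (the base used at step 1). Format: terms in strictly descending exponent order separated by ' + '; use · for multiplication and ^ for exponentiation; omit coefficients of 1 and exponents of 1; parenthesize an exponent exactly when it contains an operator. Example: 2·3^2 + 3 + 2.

base 2: 15 = 2^(2 + 1) + 2^2 + 2 + 1; at 3: 3^(3 + 1) + 3^3 + 3 + 1 = 112; next = 111
base 3: 111 = 3^(3 + 1) + 3^3 + 3; at 4: 4^(4 + 1) + 4^4 + 4 = 1284; next = 1283

3^(3 + 1) + 3^3 + 3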